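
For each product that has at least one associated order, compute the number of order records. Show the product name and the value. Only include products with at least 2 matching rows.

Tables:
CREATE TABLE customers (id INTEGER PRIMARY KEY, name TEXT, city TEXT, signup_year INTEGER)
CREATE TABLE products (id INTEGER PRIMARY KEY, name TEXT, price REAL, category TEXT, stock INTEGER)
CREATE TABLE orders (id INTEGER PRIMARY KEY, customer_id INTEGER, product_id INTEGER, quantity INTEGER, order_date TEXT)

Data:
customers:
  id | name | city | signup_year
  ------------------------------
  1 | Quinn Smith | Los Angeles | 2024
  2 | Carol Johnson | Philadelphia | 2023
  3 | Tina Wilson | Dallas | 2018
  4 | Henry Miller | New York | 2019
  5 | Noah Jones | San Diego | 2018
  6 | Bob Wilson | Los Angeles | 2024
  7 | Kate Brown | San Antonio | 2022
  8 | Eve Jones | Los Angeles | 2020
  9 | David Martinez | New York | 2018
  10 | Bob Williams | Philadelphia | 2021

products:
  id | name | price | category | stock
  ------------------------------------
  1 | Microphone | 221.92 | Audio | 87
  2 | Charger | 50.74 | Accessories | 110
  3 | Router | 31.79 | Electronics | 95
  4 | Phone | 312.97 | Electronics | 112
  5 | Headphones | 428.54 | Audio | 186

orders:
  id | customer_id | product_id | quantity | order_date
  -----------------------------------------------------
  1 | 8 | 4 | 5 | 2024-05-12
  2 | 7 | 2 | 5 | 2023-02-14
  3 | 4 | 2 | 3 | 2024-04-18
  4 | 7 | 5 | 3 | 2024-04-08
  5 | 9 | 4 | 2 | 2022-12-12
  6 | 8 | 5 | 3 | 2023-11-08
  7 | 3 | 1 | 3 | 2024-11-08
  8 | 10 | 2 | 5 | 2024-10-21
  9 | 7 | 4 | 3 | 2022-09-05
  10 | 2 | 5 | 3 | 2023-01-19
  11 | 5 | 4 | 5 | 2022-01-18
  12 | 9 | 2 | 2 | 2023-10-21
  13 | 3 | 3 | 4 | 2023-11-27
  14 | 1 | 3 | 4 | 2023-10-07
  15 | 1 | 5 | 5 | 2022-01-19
SELECT p.name, COUNT(*) AS n FROM orders c JOIN products p ON c.product_id = p.id GROUP BY p.id, p.name HAVING COUNT(*) >= 2

Execution result:
name | n
Charger | 4
Router | 2
Phone | 4
Headphones | 4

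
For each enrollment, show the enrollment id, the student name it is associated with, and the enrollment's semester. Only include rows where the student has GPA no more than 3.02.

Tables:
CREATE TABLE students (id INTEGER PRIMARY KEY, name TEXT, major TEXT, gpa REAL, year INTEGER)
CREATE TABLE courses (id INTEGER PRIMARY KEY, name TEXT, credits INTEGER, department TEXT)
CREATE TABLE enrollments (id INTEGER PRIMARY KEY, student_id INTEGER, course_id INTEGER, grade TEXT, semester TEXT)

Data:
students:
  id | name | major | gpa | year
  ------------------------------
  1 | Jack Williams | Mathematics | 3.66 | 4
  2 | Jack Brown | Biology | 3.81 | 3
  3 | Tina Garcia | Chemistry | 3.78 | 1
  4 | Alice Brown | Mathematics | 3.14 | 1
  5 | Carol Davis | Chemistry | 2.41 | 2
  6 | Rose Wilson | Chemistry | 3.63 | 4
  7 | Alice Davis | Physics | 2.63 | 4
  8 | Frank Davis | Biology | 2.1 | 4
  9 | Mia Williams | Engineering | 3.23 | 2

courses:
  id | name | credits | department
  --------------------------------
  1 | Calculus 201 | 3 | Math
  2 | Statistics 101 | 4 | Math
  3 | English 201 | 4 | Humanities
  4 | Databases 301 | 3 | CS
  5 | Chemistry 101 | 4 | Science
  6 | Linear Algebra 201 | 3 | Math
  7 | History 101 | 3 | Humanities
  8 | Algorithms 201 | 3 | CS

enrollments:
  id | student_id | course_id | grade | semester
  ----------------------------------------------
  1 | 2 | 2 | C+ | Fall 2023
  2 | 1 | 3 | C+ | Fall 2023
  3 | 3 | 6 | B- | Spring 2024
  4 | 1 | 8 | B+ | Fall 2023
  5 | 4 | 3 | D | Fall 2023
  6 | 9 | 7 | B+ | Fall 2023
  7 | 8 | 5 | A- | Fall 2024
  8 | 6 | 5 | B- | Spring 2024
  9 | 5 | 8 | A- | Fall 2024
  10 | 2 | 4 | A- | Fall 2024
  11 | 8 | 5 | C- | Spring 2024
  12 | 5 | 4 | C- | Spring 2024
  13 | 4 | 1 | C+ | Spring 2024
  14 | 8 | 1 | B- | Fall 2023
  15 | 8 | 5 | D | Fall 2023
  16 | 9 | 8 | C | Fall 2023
SELECT c.id, p.name AS student, c.semester FROM enrollments c JOIN students p ON c.student_id = p.id WHERE p.gpa <= 3.02

Execution result:
id | student | semester
7 | Frank Davis | Fall 2024
9 | Carol Davis | Fall 2024
11 | Frank Davis | Spring 2024
12 | Carol Davis | Spring 2024
14 | Frank Davis | Fall 2023
15 | Frank Davis | Fall 2023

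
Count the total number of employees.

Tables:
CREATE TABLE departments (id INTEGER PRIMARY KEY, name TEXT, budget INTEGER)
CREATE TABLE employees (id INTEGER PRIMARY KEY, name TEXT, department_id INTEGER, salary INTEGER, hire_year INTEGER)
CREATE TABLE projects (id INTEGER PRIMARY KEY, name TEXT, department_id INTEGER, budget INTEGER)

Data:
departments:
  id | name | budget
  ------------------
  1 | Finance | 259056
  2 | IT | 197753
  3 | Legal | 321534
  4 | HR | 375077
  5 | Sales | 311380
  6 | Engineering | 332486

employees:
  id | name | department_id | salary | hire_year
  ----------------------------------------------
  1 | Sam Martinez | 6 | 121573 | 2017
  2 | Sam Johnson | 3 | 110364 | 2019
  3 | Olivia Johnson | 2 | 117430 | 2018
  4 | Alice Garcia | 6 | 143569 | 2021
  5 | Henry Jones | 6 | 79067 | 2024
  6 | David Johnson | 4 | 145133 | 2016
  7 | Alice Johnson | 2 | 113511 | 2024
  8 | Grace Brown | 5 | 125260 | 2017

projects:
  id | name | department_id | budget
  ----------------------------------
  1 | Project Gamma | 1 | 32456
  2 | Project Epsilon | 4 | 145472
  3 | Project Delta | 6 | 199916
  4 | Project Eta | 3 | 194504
SELECT COUNT(*) FROM employees

Execution result:
8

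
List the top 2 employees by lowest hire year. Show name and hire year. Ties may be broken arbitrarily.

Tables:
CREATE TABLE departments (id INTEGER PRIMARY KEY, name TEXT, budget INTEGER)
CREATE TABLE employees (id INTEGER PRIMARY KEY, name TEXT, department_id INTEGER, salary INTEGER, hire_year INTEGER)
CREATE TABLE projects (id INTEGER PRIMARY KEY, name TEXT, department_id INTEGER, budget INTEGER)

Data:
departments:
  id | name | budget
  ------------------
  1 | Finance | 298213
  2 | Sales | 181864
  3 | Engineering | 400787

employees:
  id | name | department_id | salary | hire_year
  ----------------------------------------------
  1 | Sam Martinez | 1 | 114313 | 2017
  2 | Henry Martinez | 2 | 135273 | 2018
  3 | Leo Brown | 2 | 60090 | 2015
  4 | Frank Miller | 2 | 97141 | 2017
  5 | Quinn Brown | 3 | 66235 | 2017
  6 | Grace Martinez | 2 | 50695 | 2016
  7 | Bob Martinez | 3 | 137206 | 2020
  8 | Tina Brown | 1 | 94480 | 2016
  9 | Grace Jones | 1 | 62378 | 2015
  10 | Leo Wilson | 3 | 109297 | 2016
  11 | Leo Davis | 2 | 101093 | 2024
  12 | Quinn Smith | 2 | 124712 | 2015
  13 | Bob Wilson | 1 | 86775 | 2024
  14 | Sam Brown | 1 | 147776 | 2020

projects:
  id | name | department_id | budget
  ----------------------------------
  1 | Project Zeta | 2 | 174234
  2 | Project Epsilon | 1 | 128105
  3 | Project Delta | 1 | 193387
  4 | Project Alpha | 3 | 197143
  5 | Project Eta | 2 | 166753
SELECT name, hire_year FROM employees ORDER BY hire_year ASC LIMIT 2

Execution result:
name | hire_year
Leo Brown | 2015
Grace Jones | 2015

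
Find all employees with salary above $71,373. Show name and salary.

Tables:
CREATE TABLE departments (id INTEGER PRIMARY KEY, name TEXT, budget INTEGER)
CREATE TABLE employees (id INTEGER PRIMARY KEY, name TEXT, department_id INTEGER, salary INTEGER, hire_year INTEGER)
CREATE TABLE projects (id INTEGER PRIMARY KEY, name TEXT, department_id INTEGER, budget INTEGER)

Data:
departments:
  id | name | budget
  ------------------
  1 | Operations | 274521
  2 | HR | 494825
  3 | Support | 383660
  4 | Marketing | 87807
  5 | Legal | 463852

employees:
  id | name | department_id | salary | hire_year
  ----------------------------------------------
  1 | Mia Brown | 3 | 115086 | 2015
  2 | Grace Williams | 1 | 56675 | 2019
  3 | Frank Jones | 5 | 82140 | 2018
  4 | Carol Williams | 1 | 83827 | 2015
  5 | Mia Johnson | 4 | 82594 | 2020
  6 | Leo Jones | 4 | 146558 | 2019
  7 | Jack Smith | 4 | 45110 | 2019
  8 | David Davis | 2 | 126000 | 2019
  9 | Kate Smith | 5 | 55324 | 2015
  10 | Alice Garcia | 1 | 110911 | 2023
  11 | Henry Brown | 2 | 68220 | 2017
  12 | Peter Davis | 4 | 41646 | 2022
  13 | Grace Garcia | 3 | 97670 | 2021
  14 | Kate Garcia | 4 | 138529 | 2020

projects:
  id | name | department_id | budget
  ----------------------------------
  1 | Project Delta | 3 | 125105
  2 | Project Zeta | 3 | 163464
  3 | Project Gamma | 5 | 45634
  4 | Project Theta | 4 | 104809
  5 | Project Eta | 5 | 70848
SELECT name, salary FROM employees WHERE salary > 71373

Execution result:
name | salary
Mia Brown | 115086
Frank Jones | 82140
Carol Williams | 83827
Mia Johnson | 82594
Leo Jones | 146558
David Davis | 126000
Alice Garcia | 110911
Grace Garcia | 97670
Kate Garcia | 138529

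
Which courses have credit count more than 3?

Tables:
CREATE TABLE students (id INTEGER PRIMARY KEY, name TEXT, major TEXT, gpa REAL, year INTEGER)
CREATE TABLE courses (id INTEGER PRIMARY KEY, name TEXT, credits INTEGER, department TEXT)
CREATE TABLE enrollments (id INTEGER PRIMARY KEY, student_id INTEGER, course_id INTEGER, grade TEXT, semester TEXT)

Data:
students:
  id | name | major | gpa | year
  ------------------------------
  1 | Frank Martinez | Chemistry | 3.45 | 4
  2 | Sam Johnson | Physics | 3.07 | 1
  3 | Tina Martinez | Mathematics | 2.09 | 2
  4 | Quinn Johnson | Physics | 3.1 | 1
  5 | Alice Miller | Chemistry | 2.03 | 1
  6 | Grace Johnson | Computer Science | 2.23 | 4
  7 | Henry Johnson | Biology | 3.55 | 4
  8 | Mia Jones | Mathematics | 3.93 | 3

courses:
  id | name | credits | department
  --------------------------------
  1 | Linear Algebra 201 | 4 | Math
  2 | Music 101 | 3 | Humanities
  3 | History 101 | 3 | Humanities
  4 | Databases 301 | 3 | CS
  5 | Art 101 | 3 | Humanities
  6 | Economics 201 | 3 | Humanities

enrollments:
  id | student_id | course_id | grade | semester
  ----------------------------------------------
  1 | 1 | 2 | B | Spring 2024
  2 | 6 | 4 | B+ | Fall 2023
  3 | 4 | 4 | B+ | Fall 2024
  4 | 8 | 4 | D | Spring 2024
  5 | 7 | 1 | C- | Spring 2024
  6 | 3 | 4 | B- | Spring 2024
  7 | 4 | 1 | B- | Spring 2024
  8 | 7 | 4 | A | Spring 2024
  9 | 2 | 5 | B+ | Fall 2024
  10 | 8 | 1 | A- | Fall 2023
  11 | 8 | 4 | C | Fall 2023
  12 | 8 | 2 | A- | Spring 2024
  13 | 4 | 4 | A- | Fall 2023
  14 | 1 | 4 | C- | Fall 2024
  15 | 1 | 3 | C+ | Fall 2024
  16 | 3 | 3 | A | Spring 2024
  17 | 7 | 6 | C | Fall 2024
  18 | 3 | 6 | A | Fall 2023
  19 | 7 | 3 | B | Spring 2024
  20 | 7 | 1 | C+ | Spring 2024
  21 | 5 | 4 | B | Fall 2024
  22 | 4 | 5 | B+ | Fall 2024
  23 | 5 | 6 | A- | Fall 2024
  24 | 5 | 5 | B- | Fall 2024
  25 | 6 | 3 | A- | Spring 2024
SELECT name, credits FROM courses WHERE credits > 3

Execution result:
name | credits
Linear Algebra 201 | 4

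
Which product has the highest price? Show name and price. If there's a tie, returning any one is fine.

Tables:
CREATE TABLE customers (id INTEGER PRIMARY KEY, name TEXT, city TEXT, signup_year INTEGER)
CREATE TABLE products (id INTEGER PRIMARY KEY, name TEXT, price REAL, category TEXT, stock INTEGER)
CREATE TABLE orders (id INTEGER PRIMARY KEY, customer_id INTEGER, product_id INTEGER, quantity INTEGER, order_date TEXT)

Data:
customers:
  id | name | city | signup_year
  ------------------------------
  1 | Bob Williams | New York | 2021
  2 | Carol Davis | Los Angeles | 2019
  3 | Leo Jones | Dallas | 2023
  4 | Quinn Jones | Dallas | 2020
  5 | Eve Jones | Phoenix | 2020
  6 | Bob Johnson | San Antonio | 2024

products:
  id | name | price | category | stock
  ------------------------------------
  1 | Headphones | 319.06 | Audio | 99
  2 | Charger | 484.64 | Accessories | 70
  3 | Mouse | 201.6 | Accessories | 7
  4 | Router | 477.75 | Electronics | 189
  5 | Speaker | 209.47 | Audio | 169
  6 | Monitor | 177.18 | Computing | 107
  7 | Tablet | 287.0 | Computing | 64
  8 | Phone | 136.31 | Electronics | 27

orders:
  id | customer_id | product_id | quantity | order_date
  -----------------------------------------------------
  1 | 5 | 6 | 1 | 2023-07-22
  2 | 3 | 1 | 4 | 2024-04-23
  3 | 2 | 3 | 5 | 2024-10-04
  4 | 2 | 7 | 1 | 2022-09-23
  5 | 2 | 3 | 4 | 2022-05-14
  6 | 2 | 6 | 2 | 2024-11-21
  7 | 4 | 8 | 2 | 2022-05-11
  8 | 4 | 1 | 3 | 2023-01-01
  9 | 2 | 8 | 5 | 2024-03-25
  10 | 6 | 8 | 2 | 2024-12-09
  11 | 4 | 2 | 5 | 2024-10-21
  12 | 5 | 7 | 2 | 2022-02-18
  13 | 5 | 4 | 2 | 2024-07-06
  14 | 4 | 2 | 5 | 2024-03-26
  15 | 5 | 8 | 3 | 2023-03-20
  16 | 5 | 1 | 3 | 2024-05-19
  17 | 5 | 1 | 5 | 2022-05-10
SELECT name, price FROM products ORDER BY price DESC LIMIT 1

Execution result:
name | price
Charger | 484.64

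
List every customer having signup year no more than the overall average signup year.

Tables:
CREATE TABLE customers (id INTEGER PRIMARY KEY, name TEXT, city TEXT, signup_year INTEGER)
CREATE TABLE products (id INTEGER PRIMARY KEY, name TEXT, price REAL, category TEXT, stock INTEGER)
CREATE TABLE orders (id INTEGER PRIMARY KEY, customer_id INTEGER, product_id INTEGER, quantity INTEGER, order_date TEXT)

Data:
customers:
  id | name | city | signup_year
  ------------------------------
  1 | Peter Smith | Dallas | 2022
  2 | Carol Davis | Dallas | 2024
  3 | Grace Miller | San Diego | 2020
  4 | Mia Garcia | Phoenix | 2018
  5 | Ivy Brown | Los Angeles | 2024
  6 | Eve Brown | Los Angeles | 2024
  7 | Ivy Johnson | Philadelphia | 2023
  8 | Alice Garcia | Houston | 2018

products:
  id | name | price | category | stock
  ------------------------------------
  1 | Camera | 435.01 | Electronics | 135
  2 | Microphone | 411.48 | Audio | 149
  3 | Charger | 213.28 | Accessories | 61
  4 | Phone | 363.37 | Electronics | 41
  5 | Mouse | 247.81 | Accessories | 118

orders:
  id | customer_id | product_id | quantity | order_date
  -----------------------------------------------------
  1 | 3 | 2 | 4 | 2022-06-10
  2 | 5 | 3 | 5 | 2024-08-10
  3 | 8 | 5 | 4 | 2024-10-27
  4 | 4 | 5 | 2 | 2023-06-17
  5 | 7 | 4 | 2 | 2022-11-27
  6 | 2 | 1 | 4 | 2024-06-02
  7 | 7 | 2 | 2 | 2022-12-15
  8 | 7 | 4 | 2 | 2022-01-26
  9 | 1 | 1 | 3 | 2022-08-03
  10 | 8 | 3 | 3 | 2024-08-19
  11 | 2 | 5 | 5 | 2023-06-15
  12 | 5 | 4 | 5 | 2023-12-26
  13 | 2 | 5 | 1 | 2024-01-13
SELECT name, signup_year FROM customers WHERE signup_year <= (SELECT AVG(signup_year) FROM customers)

Execution result:
name | signup_year
Grace Miller | 2020
Mia Garcia | 2018
Alice Garcia | 2018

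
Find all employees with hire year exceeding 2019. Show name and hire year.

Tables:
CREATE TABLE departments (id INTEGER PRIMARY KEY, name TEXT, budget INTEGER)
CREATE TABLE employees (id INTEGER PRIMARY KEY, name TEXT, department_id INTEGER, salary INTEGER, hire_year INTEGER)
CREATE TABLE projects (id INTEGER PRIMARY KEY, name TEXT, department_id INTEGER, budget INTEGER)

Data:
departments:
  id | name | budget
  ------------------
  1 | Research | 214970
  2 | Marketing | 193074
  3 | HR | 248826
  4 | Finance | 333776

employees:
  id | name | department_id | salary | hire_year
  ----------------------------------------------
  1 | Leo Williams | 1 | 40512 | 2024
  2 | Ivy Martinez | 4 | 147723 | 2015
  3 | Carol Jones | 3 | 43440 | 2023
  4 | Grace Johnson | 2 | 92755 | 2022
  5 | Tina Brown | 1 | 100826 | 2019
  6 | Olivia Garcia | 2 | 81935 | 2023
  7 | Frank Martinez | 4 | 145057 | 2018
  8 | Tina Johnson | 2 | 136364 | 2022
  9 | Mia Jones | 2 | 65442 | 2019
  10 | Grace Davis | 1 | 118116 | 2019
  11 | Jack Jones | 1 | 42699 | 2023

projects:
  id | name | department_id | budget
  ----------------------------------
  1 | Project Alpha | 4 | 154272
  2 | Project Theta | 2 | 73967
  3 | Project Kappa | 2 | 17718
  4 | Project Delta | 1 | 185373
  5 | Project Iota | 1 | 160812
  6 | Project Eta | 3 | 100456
SELECT name, hire_year FROM employees WHERE hire_year > 2019

Execution result:
name | hire_year
Leo Williams | 2024
Carol Jones | 2023
Grace Johnson | 2022
Olivia Garcia | 2023
Tina Johnson | 2022
Jack Jones | 2023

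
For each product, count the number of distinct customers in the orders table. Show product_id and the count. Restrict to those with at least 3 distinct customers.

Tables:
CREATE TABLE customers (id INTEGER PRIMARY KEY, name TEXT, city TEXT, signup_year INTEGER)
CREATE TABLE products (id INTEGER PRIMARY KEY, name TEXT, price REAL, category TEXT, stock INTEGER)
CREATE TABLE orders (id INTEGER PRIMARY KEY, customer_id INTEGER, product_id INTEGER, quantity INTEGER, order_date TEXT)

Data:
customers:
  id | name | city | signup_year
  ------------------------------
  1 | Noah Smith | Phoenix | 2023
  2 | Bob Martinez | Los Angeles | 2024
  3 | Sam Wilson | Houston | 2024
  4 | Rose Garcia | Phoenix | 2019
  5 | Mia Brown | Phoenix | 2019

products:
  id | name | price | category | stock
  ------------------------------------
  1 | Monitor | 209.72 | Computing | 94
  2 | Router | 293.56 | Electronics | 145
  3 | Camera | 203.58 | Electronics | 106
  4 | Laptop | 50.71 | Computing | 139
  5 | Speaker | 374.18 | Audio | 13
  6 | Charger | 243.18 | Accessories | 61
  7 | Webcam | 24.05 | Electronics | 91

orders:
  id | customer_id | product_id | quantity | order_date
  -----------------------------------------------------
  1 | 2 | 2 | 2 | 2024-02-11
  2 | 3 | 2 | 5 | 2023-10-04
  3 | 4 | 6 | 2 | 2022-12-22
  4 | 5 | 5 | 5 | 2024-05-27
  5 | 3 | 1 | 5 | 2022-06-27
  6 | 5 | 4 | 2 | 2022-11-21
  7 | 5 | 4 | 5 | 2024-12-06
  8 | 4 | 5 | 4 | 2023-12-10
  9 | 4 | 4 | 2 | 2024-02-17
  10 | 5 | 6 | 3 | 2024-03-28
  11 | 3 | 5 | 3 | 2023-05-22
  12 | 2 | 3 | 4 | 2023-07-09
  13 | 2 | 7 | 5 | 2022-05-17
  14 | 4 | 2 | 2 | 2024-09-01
SELECT product_id, COUNT(DISTINCT customer_id) AS distinct_customer_count FROM orders GROUP BY product_id HAVING COUNT(DISTINCT customer_id) >= 3

Execution result:
product_id | distinct_customer_count
2 | 3
5 | 3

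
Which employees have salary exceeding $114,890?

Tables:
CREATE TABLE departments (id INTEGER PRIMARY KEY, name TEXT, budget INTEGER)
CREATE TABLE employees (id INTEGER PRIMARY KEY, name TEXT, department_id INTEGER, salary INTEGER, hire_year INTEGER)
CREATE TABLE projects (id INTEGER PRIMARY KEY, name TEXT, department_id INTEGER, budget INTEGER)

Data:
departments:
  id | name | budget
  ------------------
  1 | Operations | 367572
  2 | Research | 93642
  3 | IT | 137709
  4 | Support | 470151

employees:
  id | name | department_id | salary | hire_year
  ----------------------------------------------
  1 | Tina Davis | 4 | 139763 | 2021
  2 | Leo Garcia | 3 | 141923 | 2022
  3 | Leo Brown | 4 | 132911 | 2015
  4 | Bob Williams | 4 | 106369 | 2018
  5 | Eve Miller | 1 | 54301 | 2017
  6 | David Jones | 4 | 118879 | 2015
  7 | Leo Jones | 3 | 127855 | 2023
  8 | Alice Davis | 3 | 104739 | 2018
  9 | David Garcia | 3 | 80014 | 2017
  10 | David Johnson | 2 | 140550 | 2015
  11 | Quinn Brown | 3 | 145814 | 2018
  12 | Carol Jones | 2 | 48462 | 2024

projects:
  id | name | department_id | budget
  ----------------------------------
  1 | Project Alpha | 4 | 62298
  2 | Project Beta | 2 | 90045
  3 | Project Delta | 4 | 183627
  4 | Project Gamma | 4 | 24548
SELECT name, salary FROM employees WHERE salary > 114890

Execution result:
name | salary
Tina Davis | 139763
Leo Garcia | 141923
Leo Brown | 132911
David Jones | 118879
Leo Jones | 127855
David Johnson | 140550
Quinn Brown | 145814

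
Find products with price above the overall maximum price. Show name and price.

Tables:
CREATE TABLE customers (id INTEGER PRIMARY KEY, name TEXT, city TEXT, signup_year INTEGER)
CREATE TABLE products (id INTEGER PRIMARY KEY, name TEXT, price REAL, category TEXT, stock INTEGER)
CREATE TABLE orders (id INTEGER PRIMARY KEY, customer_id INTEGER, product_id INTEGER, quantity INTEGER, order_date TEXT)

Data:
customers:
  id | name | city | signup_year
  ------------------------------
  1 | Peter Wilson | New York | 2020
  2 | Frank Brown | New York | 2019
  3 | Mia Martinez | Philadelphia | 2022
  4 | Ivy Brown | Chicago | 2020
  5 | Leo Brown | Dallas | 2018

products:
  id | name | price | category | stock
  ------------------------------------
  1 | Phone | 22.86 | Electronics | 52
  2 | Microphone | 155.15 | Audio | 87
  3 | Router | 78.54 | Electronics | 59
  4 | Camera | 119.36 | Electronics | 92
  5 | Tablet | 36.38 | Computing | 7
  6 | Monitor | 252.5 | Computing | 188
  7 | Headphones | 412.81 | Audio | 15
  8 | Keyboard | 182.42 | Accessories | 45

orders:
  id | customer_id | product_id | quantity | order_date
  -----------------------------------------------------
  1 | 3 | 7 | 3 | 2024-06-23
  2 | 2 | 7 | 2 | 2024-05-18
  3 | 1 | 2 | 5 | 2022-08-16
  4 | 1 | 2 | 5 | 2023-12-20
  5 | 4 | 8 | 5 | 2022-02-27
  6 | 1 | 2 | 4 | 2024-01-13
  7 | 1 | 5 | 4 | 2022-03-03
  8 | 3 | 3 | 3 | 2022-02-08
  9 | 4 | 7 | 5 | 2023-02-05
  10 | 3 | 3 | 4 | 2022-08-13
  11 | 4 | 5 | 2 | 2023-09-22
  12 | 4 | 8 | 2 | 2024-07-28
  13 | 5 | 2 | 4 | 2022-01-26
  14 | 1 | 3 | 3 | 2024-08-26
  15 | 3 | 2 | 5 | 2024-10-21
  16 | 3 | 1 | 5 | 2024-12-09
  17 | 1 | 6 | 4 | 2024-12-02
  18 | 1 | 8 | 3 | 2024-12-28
SELECT name, price FROM products WHERE price > (SELECT MAX(price) FROM products)

Execution result:
(no rows)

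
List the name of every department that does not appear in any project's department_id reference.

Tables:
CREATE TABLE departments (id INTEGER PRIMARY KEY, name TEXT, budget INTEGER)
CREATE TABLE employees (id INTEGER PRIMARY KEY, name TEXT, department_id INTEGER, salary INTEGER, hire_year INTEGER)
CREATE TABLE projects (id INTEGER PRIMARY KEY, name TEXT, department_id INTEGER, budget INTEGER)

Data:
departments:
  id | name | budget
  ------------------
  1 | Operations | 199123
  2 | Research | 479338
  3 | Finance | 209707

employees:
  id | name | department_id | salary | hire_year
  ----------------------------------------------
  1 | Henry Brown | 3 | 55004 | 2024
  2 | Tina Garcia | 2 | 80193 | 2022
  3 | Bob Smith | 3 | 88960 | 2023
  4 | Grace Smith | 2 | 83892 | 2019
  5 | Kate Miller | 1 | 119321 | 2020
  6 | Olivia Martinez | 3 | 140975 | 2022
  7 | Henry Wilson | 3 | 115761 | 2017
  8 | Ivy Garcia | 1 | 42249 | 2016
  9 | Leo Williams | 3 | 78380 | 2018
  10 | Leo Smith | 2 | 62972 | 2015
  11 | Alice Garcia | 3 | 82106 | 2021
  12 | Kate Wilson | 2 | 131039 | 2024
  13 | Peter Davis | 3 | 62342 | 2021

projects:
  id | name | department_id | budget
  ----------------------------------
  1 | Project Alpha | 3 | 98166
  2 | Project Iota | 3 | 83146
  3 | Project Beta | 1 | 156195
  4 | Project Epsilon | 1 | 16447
SELECT p.name FROM departments p LEFT JOIN projects c ON c.department_id = p.id WHERE c.id IS NULL

Execution result:
Research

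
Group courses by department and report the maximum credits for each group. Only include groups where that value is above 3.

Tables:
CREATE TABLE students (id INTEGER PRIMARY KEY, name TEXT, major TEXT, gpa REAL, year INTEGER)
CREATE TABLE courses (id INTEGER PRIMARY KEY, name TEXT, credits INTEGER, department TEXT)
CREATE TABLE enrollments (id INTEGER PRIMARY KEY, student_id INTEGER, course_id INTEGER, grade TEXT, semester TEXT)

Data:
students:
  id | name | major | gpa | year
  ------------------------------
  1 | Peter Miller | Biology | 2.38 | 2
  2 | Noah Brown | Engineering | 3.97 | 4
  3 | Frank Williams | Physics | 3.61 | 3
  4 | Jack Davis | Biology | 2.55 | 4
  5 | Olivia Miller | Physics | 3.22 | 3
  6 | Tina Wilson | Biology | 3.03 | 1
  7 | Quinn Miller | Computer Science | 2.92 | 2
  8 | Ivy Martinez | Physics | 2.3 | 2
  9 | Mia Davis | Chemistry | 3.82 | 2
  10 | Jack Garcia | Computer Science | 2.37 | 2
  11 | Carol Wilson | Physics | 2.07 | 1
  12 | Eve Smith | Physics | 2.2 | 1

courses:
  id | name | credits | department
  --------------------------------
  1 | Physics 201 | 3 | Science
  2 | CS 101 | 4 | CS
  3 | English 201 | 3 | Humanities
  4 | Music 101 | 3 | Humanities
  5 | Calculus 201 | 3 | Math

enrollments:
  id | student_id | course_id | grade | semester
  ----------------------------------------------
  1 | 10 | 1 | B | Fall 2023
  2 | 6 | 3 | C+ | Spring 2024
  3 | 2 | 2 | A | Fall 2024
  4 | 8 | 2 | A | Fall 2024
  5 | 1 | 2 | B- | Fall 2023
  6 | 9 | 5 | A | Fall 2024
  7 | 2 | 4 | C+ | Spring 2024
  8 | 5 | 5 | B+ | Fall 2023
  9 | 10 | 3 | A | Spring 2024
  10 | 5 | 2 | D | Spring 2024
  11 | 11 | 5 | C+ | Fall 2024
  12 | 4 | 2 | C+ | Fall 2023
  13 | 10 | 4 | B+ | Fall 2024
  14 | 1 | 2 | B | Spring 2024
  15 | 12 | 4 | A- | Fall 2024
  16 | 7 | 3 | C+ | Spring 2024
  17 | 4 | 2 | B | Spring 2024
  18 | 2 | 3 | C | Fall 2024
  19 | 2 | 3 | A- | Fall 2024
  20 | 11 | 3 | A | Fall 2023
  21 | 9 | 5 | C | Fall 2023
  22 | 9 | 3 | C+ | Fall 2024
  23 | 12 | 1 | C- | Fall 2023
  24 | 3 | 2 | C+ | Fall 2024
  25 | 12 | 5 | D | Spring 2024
SELECT department, MAX(credits) AS max_credits FROM courses GROUP BY department HAVING MAX(credits) > 3

Execution result:
department | max_credits
CS | 4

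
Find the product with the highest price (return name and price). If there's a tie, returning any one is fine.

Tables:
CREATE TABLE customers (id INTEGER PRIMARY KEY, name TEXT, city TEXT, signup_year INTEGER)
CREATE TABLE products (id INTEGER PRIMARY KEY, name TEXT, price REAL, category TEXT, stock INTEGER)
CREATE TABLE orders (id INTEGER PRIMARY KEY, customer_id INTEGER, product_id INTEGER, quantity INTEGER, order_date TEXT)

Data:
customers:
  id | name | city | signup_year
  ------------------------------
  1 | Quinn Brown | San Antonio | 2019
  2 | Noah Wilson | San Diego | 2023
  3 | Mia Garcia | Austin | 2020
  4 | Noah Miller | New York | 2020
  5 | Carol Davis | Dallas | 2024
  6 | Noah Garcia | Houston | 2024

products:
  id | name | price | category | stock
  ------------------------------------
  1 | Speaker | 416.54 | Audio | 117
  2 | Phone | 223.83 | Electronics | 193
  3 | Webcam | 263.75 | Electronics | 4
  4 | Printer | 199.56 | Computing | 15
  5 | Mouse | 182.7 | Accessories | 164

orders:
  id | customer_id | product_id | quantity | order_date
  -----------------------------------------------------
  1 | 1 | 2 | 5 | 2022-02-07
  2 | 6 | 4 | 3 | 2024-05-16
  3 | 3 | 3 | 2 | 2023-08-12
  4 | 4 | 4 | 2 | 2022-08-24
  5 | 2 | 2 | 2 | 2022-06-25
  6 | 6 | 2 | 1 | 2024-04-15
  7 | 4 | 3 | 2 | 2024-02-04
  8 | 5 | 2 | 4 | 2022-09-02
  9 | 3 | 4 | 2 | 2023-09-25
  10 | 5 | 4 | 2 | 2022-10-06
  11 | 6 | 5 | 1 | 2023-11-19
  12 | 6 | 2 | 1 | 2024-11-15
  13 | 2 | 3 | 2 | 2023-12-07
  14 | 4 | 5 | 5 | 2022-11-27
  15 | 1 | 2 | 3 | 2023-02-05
SELECT name, price FROM products ORDER BY price DESC LIMIT 1

Execution result:
name | price
Speaker | 416.54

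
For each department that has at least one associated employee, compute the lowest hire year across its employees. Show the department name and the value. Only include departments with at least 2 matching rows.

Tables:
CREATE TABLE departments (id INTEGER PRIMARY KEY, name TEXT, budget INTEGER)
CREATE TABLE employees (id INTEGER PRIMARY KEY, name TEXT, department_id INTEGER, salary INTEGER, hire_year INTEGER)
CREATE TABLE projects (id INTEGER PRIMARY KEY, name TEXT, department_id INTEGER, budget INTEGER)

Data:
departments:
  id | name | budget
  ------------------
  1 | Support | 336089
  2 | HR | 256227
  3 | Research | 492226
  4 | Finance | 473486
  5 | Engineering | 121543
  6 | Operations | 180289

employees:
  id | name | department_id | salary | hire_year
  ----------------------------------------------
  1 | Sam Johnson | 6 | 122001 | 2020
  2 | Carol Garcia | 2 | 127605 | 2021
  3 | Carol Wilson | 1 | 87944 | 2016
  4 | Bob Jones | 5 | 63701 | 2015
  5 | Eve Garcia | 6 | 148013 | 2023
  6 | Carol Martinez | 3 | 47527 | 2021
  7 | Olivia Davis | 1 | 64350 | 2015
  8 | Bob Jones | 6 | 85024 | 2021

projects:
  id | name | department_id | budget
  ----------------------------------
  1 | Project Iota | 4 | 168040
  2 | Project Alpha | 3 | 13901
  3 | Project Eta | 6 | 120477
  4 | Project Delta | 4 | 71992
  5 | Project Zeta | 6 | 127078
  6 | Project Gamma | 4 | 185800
SELECT p.name, MIN(c.hire_year) AS min_hire_year FROM employees c JOIN departments p ON c.department_id = p.id GROUP BY p.id, p.name HAVING COUNT(*) >= 2

Execution result:
name | min_hire_year
Support | 2015
Operations | 2020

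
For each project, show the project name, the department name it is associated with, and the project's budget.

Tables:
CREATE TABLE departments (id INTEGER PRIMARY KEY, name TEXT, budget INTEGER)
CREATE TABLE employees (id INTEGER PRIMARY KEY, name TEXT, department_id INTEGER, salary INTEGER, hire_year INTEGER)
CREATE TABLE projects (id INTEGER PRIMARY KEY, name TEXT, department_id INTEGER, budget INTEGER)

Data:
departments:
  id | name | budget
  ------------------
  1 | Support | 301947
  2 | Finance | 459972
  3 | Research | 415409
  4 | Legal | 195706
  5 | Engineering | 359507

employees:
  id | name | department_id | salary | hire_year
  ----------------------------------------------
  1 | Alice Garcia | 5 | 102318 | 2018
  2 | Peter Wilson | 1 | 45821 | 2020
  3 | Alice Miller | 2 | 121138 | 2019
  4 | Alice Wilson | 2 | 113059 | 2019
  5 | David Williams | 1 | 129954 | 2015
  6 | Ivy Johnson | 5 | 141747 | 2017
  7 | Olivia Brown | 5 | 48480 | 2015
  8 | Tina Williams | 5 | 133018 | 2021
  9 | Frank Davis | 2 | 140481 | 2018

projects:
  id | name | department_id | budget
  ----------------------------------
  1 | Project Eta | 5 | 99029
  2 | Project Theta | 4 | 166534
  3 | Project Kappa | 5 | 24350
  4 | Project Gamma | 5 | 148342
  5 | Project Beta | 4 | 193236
SELECT c.name, p.name AS department, c.budget FROM projects c JOIN departments p ON c.department_id = p.id

Execution result:
name | department | budget
Project Eta | Engineering | 99029
Project Theta | Legal | 166534
Project Kappa | Engineering | 24350
Project Gamma | Engineering | 148342
Project Beta | Legal | 193236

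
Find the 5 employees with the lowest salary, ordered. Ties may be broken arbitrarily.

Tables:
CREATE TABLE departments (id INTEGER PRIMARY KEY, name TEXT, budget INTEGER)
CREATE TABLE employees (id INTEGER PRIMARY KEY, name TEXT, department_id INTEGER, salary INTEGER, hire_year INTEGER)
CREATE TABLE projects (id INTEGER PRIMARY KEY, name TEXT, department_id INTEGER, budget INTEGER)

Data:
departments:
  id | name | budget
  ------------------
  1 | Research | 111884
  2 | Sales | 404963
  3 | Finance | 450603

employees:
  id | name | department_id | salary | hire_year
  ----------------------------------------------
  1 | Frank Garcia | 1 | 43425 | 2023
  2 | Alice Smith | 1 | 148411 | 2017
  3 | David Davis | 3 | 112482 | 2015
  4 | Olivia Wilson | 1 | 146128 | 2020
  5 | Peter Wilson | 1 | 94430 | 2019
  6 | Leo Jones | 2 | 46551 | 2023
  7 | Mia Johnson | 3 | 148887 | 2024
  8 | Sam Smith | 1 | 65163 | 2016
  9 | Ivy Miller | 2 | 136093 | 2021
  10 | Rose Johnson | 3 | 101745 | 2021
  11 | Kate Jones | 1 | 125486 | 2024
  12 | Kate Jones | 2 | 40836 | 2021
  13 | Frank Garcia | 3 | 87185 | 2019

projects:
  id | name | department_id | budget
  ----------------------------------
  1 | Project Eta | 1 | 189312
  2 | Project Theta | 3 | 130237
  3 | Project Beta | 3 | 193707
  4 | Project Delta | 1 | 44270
SELECT name, salary FROM employees ORDER BY salary ASC LIMIT 5

Execution result:
name | salary
Kate Jones | 40836
Frank Garcia | 43425
Leo Jones | 46551
Sam Smith | 65163
Frank Garcia | 87185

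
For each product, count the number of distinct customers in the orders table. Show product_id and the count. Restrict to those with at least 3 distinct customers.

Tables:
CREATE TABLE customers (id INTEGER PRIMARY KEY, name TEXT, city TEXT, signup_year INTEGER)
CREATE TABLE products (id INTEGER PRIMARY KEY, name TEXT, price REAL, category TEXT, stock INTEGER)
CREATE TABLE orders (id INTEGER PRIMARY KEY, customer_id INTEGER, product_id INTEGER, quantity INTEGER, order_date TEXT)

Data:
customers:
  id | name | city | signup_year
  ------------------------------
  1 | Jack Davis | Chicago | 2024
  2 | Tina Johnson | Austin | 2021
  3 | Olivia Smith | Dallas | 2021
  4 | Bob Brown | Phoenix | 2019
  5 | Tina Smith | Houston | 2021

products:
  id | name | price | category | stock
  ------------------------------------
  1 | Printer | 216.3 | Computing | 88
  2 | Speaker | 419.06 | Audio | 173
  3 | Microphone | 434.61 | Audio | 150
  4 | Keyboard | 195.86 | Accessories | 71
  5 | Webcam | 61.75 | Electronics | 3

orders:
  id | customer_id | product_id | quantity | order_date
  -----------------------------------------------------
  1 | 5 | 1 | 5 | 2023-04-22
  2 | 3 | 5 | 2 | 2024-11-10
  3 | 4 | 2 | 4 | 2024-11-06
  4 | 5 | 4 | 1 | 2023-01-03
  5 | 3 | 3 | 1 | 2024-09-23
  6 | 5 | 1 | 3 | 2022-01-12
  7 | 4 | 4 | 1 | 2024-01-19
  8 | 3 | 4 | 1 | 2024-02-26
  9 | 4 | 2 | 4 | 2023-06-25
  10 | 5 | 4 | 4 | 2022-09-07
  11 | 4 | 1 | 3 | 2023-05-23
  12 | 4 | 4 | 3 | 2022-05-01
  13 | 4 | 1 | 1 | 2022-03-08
SELECT product_id, COUNT(DISTINCT customer_id) AS distinct_customer_count FROM orders GROUP BY product_id HAVING COUNT(DISTINCT customer_id) >= 3

Execution result:
product_id | distinct_customer_count
4 | 3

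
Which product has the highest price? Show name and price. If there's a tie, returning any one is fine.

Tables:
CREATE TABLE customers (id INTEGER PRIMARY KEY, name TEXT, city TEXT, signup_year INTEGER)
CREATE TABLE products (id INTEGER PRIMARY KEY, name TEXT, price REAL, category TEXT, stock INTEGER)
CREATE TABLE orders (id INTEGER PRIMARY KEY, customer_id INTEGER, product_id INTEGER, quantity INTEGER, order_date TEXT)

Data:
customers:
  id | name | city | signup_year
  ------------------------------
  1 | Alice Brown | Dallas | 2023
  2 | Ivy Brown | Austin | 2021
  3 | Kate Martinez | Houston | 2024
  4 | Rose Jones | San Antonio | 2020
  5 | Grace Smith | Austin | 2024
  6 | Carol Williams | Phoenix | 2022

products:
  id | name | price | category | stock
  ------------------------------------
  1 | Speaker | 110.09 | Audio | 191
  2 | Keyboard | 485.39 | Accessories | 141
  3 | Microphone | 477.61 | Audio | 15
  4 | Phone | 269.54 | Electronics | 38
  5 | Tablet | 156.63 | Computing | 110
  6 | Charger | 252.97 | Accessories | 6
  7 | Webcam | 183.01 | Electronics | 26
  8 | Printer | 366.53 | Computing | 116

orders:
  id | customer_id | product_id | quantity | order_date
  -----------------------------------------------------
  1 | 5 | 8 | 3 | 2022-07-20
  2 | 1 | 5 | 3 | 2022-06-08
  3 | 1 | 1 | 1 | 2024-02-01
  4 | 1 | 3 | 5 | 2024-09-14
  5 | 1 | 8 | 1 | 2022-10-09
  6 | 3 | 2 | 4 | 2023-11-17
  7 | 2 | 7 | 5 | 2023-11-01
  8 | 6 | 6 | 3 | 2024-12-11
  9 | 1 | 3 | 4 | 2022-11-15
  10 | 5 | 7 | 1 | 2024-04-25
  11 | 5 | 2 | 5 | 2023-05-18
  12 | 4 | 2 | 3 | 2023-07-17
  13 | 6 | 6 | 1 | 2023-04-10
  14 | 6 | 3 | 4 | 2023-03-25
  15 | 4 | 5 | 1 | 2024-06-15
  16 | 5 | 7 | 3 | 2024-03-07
SELECT name, price FROM products ORDER BY price DESC LIMIT 1

Execution result:
name | price
Keyboard | 485.39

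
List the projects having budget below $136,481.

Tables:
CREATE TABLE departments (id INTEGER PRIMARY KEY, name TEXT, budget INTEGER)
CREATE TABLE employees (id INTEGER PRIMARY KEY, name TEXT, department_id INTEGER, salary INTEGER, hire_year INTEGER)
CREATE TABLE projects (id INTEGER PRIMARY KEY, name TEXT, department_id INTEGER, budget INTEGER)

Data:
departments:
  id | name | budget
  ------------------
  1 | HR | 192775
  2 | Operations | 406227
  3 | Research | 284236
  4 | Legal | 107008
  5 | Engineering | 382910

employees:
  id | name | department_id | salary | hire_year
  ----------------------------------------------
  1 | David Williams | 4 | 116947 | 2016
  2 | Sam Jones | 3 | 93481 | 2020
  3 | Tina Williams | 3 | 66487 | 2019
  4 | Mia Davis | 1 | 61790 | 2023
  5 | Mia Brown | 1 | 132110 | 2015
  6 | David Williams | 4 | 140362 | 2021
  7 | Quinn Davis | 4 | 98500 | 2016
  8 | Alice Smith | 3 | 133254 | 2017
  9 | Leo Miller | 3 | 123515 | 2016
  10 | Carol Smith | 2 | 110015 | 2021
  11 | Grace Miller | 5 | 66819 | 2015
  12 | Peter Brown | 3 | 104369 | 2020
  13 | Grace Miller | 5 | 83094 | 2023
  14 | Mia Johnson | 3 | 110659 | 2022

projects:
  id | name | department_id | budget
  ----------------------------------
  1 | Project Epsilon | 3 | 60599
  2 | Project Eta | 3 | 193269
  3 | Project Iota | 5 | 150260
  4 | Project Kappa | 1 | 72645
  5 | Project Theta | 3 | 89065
SELECT name, budget FROM projects WHERE budget < 136481

Execution result:
name | budget
Project Epsilon | 60599
Project Kappa | 72645
Project Theta | 89065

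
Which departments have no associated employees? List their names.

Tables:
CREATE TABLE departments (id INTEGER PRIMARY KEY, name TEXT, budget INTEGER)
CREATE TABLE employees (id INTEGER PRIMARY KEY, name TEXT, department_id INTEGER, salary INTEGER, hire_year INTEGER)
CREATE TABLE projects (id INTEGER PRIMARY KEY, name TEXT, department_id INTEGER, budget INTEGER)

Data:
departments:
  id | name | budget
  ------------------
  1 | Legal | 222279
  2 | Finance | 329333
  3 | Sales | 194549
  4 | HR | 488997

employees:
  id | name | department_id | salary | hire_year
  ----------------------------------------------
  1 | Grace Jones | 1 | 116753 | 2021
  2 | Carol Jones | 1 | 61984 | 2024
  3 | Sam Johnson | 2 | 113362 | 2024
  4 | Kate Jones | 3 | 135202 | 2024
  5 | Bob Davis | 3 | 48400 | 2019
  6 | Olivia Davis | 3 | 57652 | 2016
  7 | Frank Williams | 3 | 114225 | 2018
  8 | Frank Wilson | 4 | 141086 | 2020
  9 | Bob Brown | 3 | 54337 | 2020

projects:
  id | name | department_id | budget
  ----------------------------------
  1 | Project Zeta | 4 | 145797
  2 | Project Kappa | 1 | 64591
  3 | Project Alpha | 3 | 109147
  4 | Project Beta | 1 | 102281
SELECT p.name FROM departments p LEFT JOIN employees c ON c.department_id = p.id WHERE c.id IS NULL

Execution result:
(no rows)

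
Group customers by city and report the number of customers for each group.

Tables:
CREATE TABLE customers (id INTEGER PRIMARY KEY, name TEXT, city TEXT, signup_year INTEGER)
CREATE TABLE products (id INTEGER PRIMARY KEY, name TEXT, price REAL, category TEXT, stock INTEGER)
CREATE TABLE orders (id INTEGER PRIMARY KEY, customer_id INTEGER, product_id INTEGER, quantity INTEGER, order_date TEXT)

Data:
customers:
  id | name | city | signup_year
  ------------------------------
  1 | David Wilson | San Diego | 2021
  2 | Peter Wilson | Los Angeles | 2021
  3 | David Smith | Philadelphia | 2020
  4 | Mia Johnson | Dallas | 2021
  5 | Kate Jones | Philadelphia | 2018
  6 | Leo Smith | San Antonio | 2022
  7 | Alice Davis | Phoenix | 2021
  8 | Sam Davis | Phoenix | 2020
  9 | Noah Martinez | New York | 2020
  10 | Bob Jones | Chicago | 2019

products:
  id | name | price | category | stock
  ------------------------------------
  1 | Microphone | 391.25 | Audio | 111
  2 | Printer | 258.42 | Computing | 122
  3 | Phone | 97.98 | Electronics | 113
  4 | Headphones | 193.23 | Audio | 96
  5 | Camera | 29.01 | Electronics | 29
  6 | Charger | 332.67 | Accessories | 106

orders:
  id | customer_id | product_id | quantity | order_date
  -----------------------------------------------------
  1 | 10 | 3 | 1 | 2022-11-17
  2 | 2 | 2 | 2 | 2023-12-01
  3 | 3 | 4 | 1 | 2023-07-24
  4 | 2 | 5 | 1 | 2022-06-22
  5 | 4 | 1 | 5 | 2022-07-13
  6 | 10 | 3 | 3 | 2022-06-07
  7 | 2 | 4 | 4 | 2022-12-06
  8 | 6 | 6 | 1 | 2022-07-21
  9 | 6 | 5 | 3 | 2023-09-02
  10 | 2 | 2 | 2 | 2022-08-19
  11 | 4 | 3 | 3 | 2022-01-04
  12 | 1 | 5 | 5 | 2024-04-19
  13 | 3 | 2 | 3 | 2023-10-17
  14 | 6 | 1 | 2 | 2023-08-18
SELECT city, COUNT(*) AS n FROM customers GROUP BY city

Execution result:
city | n
Chicago | 1
Dallas | 1
Los Angeles | 1
New York | 1
Philadelphia | 2
Phoenix | 2
San Antonio | 1
San Diego | 1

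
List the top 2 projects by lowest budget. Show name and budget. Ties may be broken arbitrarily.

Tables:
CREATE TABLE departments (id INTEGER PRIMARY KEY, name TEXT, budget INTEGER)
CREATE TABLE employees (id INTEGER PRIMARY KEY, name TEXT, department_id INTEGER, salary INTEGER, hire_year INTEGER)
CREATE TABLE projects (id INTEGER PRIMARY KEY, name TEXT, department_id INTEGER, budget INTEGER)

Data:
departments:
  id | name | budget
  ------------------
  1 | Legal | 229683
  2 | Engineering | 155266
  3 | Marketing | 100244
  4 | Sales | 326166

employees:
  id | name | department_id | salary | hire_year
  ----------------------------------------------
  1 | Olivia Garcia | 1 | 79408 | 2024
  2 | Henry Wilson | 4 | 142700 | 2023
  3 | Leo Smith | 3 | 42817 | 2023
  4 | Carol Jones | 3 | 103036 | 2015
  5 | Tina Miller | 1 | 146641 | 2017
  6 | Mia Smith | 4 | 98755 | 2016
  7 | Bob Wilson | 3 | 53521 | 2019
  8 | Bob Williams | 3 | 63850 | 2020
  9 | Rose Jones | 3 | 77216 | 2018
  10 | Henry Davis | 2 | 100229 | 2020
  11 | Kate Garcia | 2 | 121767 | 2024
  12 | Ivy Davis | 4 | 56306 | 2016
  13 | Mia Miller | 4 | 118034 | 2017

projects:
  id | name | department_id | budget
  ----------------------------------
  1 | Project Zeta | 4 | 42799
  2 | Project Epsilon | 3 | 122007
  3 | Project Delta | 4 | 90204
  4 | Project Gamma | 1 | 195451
SELECT name, budget FROM projects ORDER BY budget ASC LIMIT 2

Execution result:
name | budget
Project Zeta | 42799
Project Delta | 90204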